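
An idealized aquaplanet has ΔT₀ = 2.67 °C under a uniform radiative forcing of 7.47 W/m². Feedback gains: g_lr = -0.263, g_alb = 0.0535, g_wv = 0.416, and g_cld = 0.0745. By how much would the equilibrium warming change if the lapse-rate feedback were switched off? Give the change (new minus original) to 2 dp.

Original: g = 0.281, ΔT = 2.67/(1−0.281) = 3.7135 °C.
Without lapse-rate: g' = 0.544, ΔT' = 2.67/(1−0.544) = 5.8553 °C.
Change = 5.8553 − 3.7135 = 2.14 °C.

2.14 °C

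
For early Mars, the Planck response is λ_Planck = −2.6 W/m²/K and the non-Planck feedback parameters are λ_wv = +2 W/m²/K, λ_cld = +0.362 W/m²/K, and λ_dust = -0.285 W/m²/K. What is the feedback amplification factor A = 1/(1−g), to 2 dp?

4.97

Convert to gains: g_wv = 2/2.6 = 0.7692; g_cld = 0.362/2.6 = 0.1392; g_dust = -0.285/2.6 = -0.1096.
Total gain g = 0.7988.
A = 1/(1 − 0.7988) = 4.97.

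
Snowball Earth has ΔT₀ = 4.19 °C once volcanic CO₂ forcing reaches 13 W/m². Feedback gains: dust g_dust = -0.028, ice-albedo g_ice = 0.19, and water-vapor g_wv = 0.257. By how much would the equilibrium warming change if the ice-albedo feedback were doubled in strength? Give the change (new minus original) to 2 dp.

Original: g = 0.419, ΔT = 4.19/(1−0.419) = 7.2117 °C.
With doubled ice-albedo: g' = 0.609, ΔT' = 4.19/(1−0.609) = 10.7161 °C.
Change = 10.7161 − 7.2117 = 3.50 °C.

3.50 °C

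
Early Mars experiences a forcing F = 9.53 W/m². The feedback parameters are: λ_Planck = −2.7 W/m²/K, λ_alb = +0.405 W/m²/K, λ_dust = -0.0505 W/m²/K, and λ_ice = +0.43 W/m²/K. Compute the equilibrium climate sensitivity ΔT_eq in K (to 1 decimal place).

5.0 K

Net feedback parameter λ = (−2.7) + (+0.405) + (-0.0505) + (+0.43) = -1.9155 W/m²/K.
ΔT = −F/λ = −9.53/(-1.9155) = 5.0 K.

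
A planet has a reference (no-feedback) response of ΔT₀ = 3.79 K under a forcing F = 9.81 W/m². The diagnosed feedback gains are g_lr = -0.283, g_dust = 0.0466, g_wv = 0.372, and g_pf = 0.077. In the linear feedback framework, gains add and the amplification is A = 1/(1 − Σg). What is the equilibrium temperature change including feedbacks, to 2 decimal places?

4.81 K

Total gain g = -0.283 + 0.0466 + 0.372 + 0.077 = 0.2126.
Amplification A = 1/(1 − 0.2126) = 1.27.
ΔT = 3.79 × 1.27 = 4.81 K.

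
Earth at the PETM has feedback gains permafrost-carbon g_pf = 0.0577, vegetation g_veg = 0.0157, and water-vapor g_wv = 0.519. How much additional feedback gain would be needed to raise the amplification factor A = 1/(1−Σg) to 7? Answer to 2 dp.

Current total gain = 0.5924.
Target gain for A = 7: g* = 1 − 1/7 = 0.8571.
Additional gain needed = 0.8571 − 0.5924 = 0.26.

0.26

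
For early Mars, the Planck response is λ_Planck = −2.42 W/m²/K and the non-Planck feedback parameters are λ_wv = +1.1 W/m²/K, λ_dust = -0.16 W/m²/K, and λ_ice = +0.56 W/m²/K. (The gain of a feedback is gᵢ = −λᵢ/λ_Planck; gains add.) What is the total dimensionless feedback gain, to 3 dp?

Convert to gains: g_wv = 1.1/2.42 = 0.4545; g_dust = -0.16/2.42 = -0.06612; g_ice = 0.56/2.42 = 0.2314.
Total gain g = 0.61978.

0.620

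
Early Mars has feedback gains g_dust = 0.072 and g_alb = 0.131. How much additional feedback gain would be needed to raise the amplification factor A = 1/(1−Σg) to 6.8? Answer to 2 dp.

Current total gain = 0.203.
Target gain for A = 6.8: g* = 1 − 1/6.8 = 0.8529.
Additional gain needed = 0.8529 − 0.203 = 0.65.

0.65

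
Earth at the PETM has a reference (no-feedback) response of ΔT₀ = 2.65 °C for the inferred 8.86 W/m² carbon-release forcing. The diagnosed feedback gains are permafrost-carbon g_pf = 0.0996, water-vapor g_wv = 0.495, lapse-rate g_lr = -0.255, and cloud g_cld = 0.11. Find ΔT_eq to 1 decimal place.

4.8 °C

Total gain g = 0.0996 + 0.495 − 0.255 + 0.11 = 0.4496.
Amplification A = 1/(1 − 0.4496) = 1.817.
ΔT = 2.65 × 1.817 = 4.8 °C.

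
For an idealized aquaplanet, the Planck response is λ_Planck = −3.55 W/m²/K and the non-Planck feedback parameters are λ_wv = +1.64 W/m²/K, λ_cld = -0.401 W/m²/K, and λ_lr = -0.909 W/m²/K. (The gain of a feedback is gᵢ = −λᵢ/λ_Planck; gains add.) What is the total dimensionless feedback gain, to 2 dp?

Convert to gains: g_wv = 1.64/3.55 = 0.462; g_cld = -0.401/3.55 = -0.113; g_lr = -0.909/3.55 = -0.2561.
Total gain g = 0.0929.

0.09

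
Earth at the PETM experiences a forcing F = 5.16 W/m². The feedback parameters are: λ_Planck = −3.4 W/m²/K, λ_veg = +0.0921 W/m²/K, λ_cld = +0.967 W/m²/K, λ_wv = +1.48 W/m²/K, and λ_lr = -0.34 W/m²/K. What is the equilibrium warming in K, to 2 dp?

Net feedback parameter λ = (−3.4) + (+0.0921) + (+0.967) + (+1.48) + (-0.34) = -1.2009 W/m²/K.
ΔT = −F/λ = −5.16/(-1.2009) = 4.30 K.

4.30 K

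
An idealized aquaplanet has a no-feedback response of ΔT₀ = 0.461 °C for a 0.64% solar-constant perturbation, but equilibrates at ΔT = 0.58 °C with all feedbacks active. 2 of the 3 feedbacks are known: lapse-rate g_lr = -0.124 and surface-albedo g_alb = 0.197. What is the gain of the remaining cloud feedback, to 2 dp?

Amplification A = ΔT/ΔT₀ = 0.58/0.461 = 1.258.
Total gain g = 1 − 1/A = 1 − 1/1.258 = 0.2051.
Known gains sum to -0.124 + 0.197 = 0.073.
g_cld = 0.2051 − 0.073 = 0.13.

0.13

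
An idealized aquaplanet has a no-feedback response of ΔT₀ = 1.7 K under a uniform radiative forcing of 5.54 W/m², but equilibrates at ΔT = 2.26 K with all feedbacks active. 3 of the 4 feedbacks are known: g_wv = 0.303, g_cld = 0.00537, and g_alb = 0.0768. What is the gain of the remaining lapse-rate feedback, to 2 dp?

Amplification A = ΔT/ΔT₀ = 2.26/1.7 = 1.329.
Total gain g = 1 − 1/A = 1 − 1/1.329 = 0.2476.
Known gains sum to 0.303 + 0.00537 + 0.0768 = 0.38517.
g_lr = 0.2476 − 0.38517 = -0.14.

-0.14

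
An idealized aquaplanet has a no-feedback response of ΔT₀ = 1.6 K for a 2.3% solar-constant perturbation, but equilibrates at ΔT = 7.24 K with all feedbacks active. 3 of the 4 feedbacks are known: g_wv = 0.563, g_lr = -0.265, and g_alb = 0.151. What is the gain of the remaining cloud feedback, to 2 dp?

0.33

Amplification A = ΔT/ΔT₀ = 7.24/1.6 = 4.525.
Total gain g = 1 − 1/A = 1 − 1/4.525 = 0.779.
Known gains sum to 0.563 − 0.265 + 0.151 = 0.449.
g_cld = 0.779 − 0.449 = 0.33.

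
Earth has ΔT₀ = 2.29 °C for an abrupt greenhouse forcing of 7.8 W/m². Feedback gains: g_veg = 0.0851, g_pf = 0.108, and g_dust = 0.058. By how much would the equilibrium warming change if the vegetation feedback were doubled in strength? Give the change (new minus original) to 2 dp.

0.39 °C

Original: g = 0.2511, ΔT = 2.29/(1−0.2511) = 3.0578 °C.
With doubled vegetation: g' = 0.3362, ΔT' = 2.29/(1−0.3362) = 3.4498 °C.
Change = 3.4498 − 3.0578 = 0.39 °C.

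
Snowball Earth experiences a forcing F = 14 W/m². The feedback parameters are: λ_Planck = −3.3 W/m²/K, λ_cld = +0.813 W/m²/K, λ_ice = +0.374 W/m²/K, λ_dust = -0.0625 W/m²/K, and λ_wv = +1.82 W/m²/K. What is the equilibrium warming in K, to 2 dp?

Net feedback parameter λ = (−3.3) + (+0.813) + (+0.374) + (-0.0625) + (+1.82) = -0.3555 W/m²/K.
ΔT = −F/λ = −14/(-0.3555) = 39.38 K.

39.38 K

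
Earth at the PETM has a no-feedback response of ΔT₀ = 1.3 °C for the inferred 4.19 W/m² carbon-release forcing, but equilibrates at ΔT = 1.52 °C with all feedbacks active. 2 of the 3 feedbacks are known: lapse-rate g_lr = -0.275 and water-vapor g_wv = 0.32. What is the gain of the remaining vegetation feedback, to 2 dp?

0.10

Amplification A = ΔT/ΔT₀ = 1.52/1.3 = 1.169.
Total gain g = 1 − 1/A = 1 − 1/1.169 = 0.1446.
Known gains sum to -0.275 + 0.32 = 0.045.
g_veg = 0.1446 − 0.045 = 0.10.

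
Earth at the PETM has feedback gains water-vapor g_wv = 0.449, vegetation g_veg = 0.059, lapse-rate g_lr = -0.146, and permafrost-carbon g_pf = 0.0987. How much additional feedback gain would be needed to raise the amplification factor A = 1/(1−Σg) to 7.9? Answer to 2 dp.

0.41

Current total gain = 0.4607.
Target gain for A = 7.9: g* = 1 − 1/7.9 = 0.8734.
Additional gain needed = 0.8734 − 0.4607 = 0.41.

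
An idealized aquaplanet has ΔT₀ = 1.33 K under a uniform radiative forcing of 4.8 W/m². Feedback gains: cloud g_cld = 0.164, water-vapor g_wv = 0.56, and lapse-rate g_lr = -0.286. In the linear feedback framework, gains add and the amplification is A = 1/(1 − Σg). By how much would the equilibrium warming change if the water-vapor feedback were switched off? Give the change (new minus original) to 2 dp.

Original: g = 0.438, ΔT = 1.33/(1−0.438) = 2.3665 K.
Without water-vapor: g' = -0.122, ΔT' = 1.33/(1+0.122) = 1.1854 K.
Change = 1.1854 − 2.3665 = -1.18 K.

-1.18 K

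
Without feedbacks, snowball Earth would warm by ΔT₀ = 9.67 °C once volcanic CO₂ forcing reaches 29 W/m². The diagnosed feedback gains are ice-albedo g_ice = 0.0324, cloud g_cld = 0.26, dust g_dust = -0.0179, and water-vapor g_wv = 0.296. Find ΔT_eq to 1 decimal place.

22.5 °C

Total gain g = 0.0324 + 0.26 − 0.0179 + 0.296 = 0.5705.
Amplification A = 1/(1 − 0.5705) = 2.328.
ΔT = 9.67 × 2.328 = 22.5 °C.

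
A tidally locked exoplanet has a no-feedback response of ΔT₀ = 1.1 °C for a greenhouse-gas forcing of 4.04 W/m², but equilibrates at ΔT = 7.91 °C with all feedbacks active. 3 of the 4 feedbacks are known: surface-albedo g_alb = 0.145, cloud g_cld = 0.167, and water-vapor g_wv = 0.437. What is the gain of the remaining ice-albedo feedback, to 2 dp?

0.11

Amplification A = ΔT/ΔT₀ = 7.91/1.1 = 7.191.
Total gain g = 1 − 1/A = 1 − 1/7.191 = 0.8609.
Known gains sum to 0.145 + 0.167 + 0.437 = 0.749.
g_ice = 0.8609 − 0.749 = 0.11.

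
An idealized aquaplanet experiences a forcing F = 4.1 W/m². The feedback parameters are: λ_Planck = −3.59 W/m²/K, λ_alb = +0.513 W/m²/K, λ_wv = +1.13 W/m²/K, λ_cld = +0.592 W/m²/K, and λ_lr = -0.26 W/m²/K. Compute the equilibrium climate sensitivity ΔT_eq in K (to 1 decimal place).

Net feedback parameter λ = (−3.59) + (+0.513) + (+1.13) + (+0.592) + (-0.26) = -1.615 W/m²/K.
ΔT = −F/λ = −4.1/(-1.615) = 2.5 K.

2.5 K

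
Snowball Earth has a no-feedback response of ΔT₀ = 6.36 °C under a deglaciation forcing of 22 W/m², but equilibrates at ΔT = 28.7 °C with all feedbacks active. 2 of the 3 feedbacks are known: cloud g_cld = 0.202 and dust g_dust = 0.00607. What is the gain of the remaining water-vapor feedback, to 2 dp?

Amplification A = ΔT/ΔT₀ = 28.7/6.36 = 4.513.
Total gain g = 1 − 1/A = 1 − 1/4.513 = 0.7784.
Known gains sum to 0.202 + 0.00607 = 0.20807.
g_wv = 0.7784 − 0.20807 = 0.57.

0.57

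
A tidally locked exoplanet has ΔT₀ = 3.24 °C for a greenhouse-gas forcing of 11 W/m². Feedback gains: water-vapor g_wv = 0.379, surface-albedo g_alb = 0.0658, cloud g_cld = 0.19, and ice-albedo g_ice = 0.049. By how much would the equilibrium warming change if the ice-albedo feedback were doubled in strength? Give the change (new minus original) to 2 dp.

Original: g = 0.6838, ΔT = 3.24/(1−0.6838) = 10.2467 °C.
With doubled ice-albedo: g' = 0.7328, ΔT' = 3.24/(1−0.7328) = 12.1257 °C.
Change = 12.1257 − 10.2467 = 1.88 °C.

1.88 °C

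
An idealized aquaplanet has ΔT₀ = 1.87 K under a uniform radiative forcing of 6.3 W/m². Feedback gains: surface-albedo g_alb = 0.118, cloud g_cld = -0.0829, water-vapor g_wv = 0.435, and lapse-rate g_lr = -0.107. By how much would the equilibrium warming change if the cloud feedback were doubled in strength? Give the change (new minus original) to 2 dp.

-0.34 K

Original: g = 0.3631, ΔT = 1.87/(1−0.3631) = 2.9361 K.
With doubled cloud: g' = 0.2802, ΔT' = 1.87/(1−0.2802) = 2.5979 K.
Change = 2.5979 − 2.9361 = -0.34 K.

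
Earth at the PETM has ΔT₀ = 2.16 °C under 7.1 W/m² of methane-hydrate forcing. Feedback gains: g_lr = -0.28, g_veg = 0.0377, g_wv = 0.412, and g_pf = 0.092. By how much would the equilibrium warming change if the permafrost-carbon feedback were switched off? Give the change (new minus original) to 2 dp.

Original: g = 0.2617, ΔT = 2.16/(1−0.2617) = 2.9256 °C.
Without permafrost-carbon: g' = 0.1697, ΔT' = 2.16/(1−0.1697) = 2.6015 °C.
Change = 2.6015 − 2.9256 = -0.32 °C.

-0.32 °C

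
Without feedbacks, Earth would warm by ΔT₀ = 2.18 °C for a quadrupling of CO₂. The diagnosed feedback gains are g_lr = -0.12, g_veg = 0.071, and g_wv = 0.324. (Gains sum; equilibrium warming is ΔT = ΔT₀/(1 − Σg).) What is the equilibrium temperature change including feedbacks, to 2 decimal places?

3.01 °C

Total gain g = -0.12 + 0.071 + 0.324 = 0.275.
Amplification A = 1/(1 − 0.275) = 1.379.
ΔT = 2.18 × 1.379 = 3.01 °C.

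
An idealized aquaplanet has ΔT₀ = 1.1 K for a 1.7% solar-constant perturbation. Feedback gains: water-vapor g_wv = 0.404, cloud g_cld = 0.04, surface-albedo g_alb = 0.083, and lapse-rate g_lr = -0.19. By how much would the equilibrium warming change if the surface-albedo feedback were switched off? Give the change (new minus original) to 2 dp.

-0.18 K

Original: g = 0.337, ΔT = 1.1/(1−0.337) = 1.6591 K.
Without surface-albedo: g' = 0.254, ΔT' = 1.1/(1−0.254) = 1.4745 K.
Change = 1.4745 − 1.6591 = -0.18 K.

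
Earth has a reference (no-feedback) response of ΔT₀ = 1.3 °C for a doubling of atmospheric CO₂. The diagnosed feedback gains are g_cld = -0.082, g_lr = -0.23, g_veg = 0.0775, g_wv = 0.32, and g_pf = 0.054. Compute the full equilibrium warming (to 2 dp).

1.51 °C

Total gain g = -0.082 − 0.23 + 0.0775 + 0.32 + 0.054 = 0.1395.
Amplification A = 1/(1 − 0.1395) = 1.162.
ΔT = 1.3 × 1.162 = 1.51 °C.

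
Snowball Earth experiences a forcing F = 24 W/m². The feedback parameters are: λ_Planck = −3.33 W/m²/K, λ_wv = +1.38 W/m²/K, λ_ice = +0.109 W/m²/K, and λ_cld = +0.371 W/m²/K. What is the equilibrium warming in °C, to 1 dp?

16.3 °C

Net feedback parameter λ = (−3.33) + (+1.38) + (+0.109) + (+0.371) = -1.47 W/m²/K.
ΔT = −F/λ = −24/(-1.47) = 16.3 °C.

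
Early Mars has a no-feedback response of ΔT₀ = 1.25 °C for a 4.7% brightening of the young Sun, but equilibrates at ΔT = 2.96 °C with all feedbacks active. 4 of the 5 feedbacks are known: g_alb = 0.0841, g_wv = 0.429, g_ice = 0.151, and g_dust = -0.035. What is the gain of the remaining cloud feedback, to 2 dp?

Amplification A = ΔT/ΔT₀ = 2.96/1.25 = 2.368.
Total gain g = 1 − 1/A = 1 − 1/2.368 = 0.5777.
Known gains sum to 0.0841 + 0.429 + 0.151 − 0.035 = 0.6291.
g_cld = 0.5777 − 0.6291 = -0.05.

-0.05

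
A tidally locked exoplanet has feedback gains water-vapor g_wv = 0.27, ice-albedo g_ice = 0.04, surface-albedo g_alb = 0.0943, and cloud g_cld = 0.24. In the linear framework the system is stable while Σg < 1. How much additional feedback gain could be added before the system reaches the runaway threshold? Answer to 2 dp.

Current total gain = 0.27 + 0.04 + 0.0943 + 0.24 = 0.6443.
Margin to runaway = 1 − 0.6443 = 0.36.

0.36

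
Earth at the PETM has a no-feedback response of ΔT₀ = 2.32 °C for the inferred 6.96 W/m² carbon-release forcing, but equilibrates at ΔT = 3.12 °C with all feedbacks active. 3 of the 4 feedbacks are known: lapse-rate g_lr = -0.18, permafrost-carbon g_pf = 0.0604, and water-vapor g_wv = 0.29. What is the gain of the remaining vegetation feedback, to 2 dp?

Amplification A = ΔT/ΔT₀ = 3.12/2.32 = 1.345.
Total gain g = 1 − 1/A = 1 − 1/1.345 = 0.2565.
Known gains sum to -0.18 + 0.0604 + 0.29 = 0.1704.
g_veg = 0.2565 − 0.1704 = 0.09.

0.09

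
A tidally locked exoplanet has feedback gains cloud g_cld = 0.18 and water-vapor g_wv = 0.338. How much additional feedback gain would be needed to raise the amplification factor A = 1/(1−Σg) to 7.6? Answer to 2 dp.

0.35

Current total gain = 0.518.
Target gain for A = 7.6: g* = 1 − 1/7.6 = 0.8684.
Additional gain needed = 0.8684 − 0.518 = 0.35.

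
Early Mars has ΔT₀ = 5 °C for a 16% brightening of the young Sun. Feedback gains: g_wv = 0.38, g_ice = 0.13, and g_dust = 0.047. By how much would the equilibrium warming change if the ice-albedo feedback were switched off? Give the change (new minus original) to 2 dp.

-2.56 °C

Original: g = 0.557, ΔT = 5/(1−0.557) = 11.2867 °C.
Without ice-albedo: g' = 0.427, ΔT' = 5/(1−0.427) = 8.7260 °C.
Change = 8.7260 − 11.2867 = -2.56 °C.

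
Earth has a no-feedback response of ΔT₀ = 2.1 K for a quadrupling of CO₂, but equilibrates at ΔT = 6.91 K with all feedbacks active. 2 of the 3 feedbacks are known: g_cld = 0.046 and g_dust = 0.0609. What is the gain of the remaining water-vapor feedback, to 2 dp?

0.59

Amplification A = ΔT/ΔT₀ = 6.91/2.1 = 3.29.
Total gain g = 1 − 1/A = 1 − 1/3.29 = 0.696.
Known gains sum to 0.046 + 0.0609 = 0.1069.
g_wv = 0.696 − 0.1069 = 0.59.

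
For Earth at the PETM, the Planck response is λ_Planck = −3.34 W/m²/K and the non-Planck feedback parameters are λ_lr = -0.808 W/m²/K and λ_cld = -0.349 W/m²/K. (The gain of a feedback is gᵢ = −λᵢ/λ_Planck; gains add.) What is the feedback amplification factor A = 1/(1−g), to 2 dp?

0.74

Convert to gains: g_lr = -0.808/3.34 = -0.2419; g_cld = -0.349/3.34 = -0.1045.
Total gain g = -0.3464.
A = 1/(1 + 0.3464) = 0.74.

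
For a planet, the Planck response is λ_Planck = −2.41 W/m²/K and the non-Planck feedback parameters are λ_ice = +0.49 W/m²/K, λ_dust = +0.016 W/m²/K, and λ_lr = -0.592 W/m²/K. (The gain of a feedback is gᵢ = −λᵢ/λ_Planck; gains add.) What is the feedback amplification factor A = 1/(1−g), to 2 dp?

Convert to gains: g_ice = 0.49/2.41 = 0.2033; g_dust = 0.016/2.41 = 0.006639; g_lr = -0.592/2.41 = -0.2456.
Total gain g = -0.035661.
A = 1/(1 + 0.035661) = 0.97.

0.97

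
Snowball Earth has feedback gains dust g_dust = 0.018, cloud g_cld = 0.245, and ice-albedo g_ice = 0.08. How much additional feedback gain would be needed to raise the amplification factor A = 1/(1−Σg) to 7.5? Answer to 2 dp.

Current total gain = 0.343.
Target gain for A = 7.5: g* = 1 − 1/7.5 = 0.8667.
Additional gain needed = 0.8667 − 0.343 = 0.52.

0.52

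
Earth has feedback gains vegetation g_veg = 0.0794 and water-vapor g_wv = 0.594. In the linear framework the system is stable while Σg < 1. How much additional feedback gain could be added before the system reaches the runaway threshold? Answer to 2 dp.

Current total gain = 0.0794 + 0.594 = 0.6734.
Margin to runaway = 1 − 0.6734 = 0.33.

0.33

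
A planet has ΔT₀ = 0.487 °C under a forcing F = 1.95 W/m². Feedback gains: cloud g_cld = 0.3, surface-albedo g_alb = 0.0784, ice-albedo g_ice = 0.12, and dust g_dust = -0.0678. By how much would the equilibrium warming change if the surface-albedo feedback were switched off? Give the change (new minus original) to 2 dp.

-0.10 °C

Original: g = 0.4306, ΔT = 0.487/(1−0.4306) = 0.8553 °C.
Without surface-albedo: g' = 0.3522, ΔT' = 0.487/(1−0.3522) = 0.7518 °C.
Change = 0.7518 − 0.8553 = -0.10 °C.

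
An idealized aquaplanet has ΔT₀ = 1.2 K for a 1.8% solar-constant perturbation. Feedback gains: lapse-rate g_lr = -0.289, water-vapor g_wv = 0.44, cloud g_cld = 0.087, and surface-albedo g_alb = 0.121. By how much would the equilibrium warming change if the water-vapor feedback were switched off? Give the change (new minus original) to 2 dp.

-0.76 K

Original: g = 0.359, ΔT = 1.2/(1−0.359) = 1.8721 K.
Without water-vapor: g' = -0.081, ΔT' = 1.2/(1+0.081) = 1.1101 K.
Change = 1.1101 − 1.8721 = -0.76 K.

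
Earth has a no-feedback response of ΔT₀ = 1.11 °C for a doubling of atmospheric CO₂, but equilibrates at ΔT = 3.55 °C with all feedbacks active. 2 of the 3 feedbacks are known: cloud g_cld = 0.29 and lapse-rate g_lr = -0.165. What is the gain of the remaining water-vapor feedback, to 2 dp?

Amplification A = ΔT/ΔT₀ = 3.55/1.11 = 3.198.
Total gain g = 1 − 1/A = 1 − 1/3.198 = 0.6873.
Known gains sum to 0.29 − 0.165 = 0.125.
g_wv = 0.6873 − 0.125 = 0.56.

0.56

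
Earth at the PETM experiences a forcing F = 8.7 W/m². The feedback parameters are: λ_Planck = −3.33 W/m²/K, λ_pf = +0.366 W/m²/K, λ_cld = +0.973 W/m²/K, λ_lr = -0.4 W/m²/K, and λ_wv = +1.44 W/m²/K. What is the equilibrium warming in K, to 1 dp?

Net feedback parameter λ = (−3.33) + (+0.366) + (+0.973) + (-0.4) + (+1.44) = -0.951 W/m²/K.
ΔT = −F/λ = −8.7/(-0.951) = 9.1 K.

9.1 K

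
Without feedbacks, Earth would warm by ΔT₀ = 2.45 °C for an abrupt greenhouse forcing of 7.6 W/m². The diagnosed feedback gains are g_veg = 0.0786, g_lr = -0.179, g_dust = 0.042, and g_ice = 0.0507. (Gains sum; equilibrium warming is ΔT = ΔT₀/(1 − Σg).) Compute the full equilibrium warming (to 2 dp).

Total gain g = 0.0786 − 0.179 + 0.042 + 0.0507 = -0.0077.
Amplification A = 1/(1 + 0.0077) = 0.9924.
ΔT = 2.45 × 0.9924 = 2.43 °C.

2.43 °C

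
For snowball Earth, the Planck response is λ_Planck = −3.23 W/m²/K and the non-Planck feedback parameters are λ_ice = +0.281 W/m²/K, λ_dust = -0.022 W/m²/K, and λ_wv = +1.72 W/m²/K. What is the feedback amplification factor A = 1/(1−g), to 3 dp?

Convert to gains: g_ice = 0.281/3.23 = 0.087; g_dust = -0.022/3.23 = -0.006811; g_wv = 1.72/3.23 = 0.5325.
Total gain g = 0.612689.
A = 1/(1 − 0.612689) = 2.582.

2.582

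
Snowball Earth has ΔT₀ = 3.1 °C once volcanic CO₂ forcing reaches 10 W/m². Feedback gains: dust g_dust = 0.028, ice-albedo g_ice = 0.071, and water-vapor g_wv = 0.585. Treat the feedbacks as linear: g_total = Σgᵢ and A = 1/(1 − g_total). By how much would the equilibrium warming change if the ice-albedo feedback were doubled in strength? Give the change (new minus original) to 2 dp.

2.84 °C

Original: g = 0.684, ΔT = 3.1/(1−0.684) = 9.8101 °C.
With doubled ice-albedo: g' = 0.755, ΔT' = 3.1/(1−0.755) = 12.6531 °C.
Change = 12.6531 − 9.8101 = 2.84 °C.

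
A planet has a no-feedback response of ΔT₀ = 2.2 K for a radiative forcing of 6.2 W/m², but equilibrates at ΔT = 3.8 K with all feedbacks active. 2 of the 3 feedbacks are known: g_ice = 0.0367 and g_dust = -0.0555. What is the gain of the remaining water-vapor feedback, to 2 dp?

0.44

Amplification A = ΔT/ΔT₀ = 3.8/2.2 = 1.727.
Total gain g = 1 − 1/A = 1 − 1/1.727 = 0.421.
Known gains sum to 0.0367 − 0.0555 = -0.0188.
g_wv = 0.421 + 0.0188 = 0.44.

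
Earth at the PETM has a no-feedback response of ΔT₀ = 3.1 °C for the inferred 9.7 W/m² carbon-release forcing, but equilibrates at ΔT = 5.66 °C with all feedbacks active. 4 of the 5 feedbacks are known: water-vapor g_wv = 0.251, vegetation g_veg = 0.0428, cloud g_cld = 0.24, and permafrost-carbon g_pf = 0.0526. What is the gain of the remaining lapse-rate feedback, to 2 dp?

-0.13

Amplification A = ΔT/ΔT₀ = 5.66/3.1 = 1.826.
Total gain g = 1 − 1/A = 1 − 1/1.826 = 0.4524.
Known gains sum to 0.251 + 0.0428 + 0.24 + 0.0526 = 0.5864.
g_lr = 0.4524 − 0.5864 = -0.13.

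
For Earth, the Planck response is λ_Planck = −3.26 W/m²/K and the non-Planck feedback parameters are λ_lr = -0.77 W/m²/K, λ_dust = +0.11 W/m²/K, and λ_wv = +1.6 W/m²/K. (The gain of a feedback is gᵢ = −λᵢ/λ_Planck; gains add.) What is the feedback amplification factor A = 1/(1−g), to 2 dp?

Convert to gains: g_lr = -0.77/3.26 = -0.2362; g_dust = 0.11/3.26 = 0.03374; g_wv = 1.6/3.26 = 0.4908.
Total gain g = 0.28834.
A = 1/(1 − 0.28834) = 1.41.

1.41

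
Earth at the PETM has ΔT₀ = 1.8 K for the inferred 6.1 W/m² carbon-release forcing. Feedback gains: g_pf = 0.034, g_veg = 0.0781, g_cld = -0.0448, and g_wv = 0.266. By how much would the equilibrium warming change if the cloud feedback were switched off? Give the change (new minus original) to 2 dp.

0.19 K

Original: g = 0.3333, ΔT = 1.8/(1−0.3333) = 2.6999 K.
Without cloud: g' = 0.3781, ΔT' = 1.8/(1−0.3781) = 2.8944 K.
Change = 2.8944 − 2.6999 = 0.19 K.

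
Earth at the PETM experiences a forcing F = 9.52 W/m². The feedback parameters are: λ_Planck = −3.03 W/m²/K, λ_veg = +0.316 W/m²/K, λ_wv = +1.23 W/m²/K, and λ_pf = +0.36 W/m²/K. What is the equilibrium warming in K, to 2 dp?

8.47 K

Net feedback parameter λ = (−3.03) + (+0.316) + (+1.23) + (+0.36) = -1.124 W/m²/K.
ΔT = −F/λ = −9.52/(-1.124) = 8.47 K.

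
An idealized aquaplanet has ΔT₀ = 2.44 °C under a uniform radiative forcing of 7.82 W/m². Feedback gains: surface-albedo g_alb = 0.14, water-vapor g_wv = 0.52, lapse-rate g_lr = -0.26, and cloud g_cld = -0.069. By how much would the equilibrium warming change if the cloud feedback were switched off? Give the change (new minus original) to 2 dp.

0.42 °C

Original: g = 0.331, ΔT = 2.44/(1−0.331) = 3.6472 °C.
Without cloud: g' = 0.4, ΔT' = 2.44/(1−0.4) = 4.0667 °C.
Change = 4.0667 − 3.6472 = 0.42 °C.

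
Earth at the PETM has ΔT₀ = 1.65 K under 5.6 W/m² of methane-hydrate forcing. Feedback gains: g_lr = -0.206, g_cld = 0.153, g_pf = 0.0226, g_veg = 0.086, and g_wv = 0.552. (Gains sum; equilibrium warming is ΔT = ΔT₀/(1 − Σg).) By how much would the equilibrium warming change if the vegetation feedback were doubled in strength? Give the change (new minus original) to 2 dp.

1.18 K

Original: g = 0.6076, ΔT = 1.65/(1−0.6076) = 4.2049 K.
With doubled vegetation: g' = 0.6936, ΔT' = 1.65/(1−0.6936) = 5.3851 K.
Change = 5.3851 − 4.2049 = 1.18 K.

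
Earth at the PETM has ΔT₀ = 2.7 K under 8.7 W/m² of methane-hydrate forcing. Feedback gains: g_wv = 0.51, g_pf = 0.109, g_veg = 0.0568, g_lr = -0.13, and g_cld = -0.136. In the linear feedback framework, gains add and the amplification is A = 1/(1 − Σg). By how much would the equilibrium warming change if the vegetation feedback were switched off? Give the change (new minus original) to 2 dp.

Original: g = 0.4098, ΔT = 2.7/(1−0.4098) = 4.5747 K.
Without vegetation: g' = 0.353, ΔT' = 2.7/(1−0.353) = 4.1731 K.
Change = 4.1731 − 4.5747 = -0.40 K.

-0.40 K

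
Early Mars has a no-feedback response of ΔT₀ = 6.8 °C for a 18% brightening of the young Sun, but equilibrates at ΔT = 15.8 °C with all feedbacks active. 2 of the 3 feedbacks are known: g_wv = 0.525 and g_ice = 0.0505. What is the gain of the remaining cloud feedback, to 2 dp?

Amplification A = ΔT/ΔT₀ = 15.8/6.8 = 2.324.
Total gain g = 1 − 1/A = 1 − 1/2.324 = 0.5697.
Known gains sum to 0.525 + 0.0505 = 0.5755.
g_cld = 0.5697 − 0.5755 = -0.01.

-0.01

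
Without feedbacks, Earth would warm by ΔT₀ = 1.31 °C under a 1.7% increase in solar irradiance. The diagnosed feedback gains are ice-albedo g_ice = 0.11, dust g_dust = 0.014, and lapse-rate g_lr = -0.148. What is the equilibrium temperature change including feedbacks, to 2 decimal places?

1.28 °C

Total gain g = 0.11 + 0.014 − 0.148 = -0.024.
Amplification A = 1/(1 + 0.024) = 0.9766.
ΔT = 1.31 × 0.9766 = 1.28 °C.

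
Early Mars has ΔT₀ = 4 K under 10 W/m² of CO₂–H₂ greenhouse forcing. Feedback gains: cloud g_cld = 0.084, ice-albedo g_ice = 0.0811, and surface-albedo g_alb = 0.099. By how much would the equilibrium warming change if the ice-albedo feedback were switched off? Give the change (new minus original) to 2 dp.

-0.54 K

Original: g = 0.2641, ΔT = 4/(1−0.2641) = 5.4355 K.
Without ice-albedo: g' = 0.183, ΔT' = 4/(1−0.183) = 4.8960 K.
Change = 4.8960 − 5.4355 = -0.54 K.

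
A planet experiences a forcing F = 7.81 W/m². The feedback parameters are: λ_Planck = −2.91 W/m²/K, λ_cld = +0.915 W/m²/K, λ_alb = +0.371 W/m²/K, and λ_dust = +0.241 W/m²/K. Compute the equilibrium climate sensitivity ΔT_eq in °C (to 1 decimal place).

5.6 °C

Net feedback parameter λ = (−2.91) + (+0.915) + (+0.371) + (+0.241) = -1.383 W/m²/K.
ΔT = −F/λ = −7.81/(-1.383) = 5.6 °C.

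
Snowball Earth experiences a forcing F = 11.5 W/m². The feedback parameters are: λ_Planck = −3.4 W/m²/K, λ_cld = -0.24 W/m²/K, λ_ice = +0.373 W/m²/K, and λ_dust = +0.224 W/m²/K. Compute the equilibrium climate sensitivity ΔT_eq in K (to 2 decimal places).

3.78 K

Net feedback parameter λ = (−3.4) + (-0.24) + (+0.373) + (+0.224) = -3.043 W/m²/K.
ΔT = −F/λ = −11.5/(-3.043) = 3.78 K.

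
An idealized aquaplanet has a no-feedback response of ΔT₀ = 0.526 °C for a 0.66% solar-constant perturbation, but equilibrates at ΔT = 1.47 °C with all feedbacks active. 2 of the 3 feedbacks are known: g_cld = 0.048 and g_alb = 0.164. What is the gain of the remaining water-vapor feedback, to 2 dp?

0.43

Amplification A = ΔT/ΔT₀ = 1.47/0.526 = 2.795.
Total gain g = 1 − 1/A = 1 − 1/2.795 = 0.6422.
Known gains sum to 0.048 + 0.164 = 0.212.
g_wv = 0.6422 − 0.212 = 0.43.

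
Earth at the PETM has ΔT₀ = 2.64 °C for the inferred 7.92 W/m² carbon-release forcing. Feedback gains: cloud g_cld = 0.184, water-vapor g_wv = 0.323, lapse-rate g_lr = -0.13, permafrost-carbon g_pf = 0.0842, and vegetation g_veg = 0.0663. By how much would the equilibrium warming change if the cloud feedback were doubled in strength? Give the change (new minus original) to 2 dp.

3.56 °C

Original: g = 0.5275, ΔT = 2.64/(1−0.5275) = 5.5873 °C.
With doubled cloud: g' = 0.7115, ΔT' = 2.64/(1−0.7115) = 9.1508 °C.
Change = 9.1508 − 5.5873 = 3.56 °C.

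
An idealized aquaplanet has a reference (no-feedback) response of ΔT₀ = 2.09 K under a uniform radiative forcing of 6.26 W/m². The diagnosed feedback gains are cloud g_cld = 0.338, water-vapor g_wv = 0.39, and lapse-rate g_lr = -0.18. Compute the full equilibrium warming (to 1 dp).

Total gain g = 0.338 + 0.39 − 0.18 = 0.548.
Amplification A = 1/(1 − 0.548) = 2.212.
ΔT = 2.09 × 2.212 = 4.6 K.

4.6 K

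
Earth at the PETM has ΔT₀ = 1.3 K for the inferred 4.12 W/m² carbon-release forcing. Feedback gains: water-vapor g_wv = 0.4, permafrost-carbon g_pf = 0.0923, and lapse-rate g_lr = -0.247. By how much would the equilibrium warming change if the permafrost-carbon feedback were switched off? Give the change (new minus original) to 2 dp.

Original: g = 0.2453, ΔT = 1.3/(1−0.2453) = 1.7225 K.
Without permafrost-carbon: g' = 0.153, ΔT' = 1.3/(1−0.153) = 1.5348 K.
Change = 1.5348 − 1.7225 = -0.19 K.

-0.19 K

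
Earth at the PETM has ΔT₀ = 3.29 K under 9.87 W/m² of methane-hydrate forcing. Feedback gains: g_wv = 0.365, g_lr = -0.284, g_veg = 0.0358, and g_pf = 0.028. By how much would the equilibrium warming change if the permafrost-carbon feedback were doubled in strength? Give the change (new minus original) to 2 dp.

0.13 K

Original: g = 0.1448, ΔT = 3.29/(1−0.1448) = 3.8471 K.
With doubled permafrost-carbon: g' = 0.1728, ΔT' = 3.29/(1−0.1728) = 3.9773 K.
Change = 3.9773 − 3.8471 = 0.13 K.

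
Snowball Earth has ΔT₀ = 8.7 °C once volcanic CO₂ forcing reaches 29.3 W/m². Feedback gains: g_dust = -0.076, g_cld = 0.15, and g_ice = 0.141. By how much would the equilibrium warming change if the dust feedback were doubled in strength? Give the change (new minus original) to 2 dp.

Original: g = 0.215, ΔT = 8.7/(1−0.215) = 11.0828 °C.
With doubled dust: g' = 0.139, ΔT' = 8.7/(1−0.139) = 10.1045 °C.
Change = 10.1045 − 11.0828 = -0.98 °C.

-0.98 °C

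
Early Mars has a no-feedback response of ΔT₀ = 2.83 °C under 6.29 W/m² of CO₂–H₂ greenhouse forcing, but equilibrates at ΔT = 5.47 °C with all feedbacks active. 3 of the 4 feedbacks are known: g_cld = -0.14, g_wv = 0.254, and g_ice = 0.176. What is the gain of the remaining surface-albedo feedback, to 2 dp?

0.19

Amplification A = ΔT/ΔT₀ = 5.47/2.83 = 1.933.
Total gain g = 1 − 1/A = 1 − 1/1.933 = 0.4827.
Known gains sum to -0.14 + 0.254 + 0.176 = 0.29.
g_alb = 0.4827 − 0.29 = 0.19.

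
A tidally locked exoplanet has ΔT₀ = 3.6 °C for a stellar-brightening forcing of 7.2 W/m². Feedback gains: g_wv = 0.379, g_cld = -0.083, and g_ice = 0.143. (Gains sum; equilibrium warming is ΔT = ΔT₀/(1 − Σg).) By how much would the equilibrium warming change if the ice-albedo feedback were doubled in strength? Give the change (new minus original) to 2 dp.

Original: g = 0.439, ΔT = 3.6/(1−0.439) = 6.4171 °C.
With doubled ice-albedo: g' = 0.582, ΔT' = 3.6/(1−0.582) = 8.6124 °C.
Change = 8.6124 − 6.4171 = 2.20 °C.

2.20 °C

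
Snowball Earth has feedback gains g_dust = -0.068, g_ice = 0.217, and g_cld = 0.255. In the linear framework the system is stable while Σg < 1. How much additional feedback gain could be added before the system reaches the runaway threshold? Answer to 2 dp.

0.60

Current total gain = -0.068 + 0.217 + 0.255 = 0.404.
Margin to runaway = 1 − 0.404 = 0.60.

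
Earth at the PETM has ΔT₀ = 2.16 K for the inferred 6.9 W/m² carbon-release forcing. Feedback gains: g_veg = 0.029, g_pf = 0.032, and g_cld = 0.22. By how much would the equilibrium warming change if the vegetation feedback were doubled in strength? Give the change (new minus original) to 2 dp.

Original: g = 0.281, ΔT = 2.16/(1−0.281) = 3.0042 K.
With doubled vegetation: g' = 0.31, ΔT' = 2.16/(1−0.31) = 3.1304 K.
Change = 3.1304 − 3.0042 = 0.13 K.

0.13 K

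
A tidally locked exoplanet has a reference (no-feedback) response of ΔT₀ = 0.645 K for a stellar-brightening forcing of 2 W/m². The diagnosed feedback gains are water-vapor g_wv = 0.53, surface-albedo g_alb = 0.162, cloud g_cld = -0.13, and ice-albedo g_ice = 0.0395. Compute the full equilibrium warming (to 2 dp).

Total gain g = 0.53 + 0.162 − 0.13 + 0.0395 = 0.6015.
Amplification A = 1/(1 − 0.6015) = 2.509.
ΔT = 0.645 × 2.509 = 1.62 K.

1.62 K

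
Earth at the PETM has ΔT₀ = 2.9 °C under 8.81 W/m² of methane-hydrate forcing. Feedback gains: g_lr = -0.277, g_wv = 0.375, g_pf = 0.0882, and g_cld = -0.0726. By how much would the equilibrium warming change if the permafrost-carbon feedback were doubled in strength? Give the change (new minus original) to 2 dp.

0.36 °C

Original: g = 0.1136, ΔT = 2.9/(1−0.1136) = 3.2717 °C.
With doubled permafrost-carbon: g' = 0.2018, ΔT' = 2.9/(1−0.2018) = 3.6332 °C.
Change = 3.6332 − 3.2717 = 0.36 °C.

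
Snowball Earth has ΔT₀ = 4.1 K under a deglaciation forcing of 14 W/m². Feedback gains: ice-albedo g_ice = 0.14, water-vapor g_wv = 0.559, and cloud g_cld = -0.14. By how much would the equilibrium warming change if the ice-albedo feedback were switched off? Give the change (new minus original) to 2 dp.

-2.24 K

Original: g = 0.559, ΔT = 4.1/(1−0.559) = 9.2971 K.
Without ice-albedo: g' = 0.419, ΔT' = 4.1/(1−0.419) = 7.0568 K.
Change = 7.0568 − 9.2971 = -2.24 K.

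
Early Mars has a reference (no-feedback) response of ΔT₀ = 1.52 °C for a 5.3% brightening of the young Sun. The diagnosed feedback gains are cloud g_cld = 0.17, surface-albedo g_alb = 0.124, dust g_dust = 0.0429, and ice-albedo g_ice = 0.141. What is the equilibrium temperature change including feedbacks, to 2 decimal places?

Total gain g = 0.17 + 0.124 + 0.0429 + 0.141 = 0.4779.
Amplification A = 1/(1 − 0.4779) = 1.915.
ΔT = 1.52 × 1.915 = 2.91 °C.

2.91 °C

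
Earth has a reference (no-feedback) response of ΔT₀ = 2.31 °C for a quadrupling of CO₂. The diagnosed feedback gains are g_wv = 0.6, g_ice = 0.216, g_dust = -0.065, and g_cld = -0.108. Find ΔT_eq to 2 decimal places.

Total gain g = 0.6 + 0.216 − 0.065 − 0.108 = 0.643.
Amplification A = 1/(1 − 0.643) = 2.801.
ΔT = 2.31 × 2.801 = 6.47 °C.

6.47 °C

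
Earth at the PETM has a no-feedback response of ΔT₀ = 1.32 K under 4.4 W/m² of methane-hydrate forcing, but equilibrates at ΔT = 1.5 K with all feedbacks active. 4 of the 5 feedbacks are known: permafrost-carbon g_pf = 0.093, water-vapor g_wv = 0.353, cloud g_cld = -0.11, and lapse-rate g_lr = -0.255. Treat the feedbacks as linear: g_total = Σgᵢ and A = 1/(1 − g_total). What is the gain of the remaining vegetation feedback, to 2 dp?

Amplification A = ΔT/ΔT₀ = 1.5/1.32 = 1.136.
Total gain g = 1 − 1/A = 1 − 1/1.136 = 0.1197.
Known gains sum to 0.093 + 0.353 − 0.11 − 0.255 = 0.081.
g_veg = 0.1197 − 0.081 = 0.04.

0.04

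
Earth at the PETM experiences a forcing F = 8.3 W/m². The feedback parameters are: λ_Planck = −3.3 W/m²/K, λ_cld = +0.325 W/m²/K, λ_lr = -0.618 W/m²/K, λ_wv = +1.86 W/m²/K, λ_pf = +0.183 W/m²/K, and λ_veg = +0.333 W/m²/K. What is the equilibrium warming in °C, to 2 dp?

6.82 °C

Net feedback parameter λ = (−3.3) + (+0.325) + (-0.618) + (+1.86) + (+0.183) + (+0.333) = -1.217 W/m²/K.
ΔT = −F/λ = −8.3/(-1.217) = 6.82 °C.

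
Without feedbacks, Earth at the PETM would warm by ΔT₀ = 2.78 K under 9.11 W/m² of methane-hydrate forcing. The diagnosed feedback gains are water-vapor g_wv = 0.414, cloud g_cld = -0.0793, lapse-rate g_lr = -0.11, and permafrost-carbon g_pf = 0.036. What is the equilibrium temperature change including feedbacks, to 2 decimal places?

Total gain g = 0.414 − 0.0793 − 0.11 + 0.036 = 0.2607.
Amplification A = 1/(1 − 0.2607) = 1.353.
ΔT = 2.78 × 1.353 = 3.76 K.

3.76 K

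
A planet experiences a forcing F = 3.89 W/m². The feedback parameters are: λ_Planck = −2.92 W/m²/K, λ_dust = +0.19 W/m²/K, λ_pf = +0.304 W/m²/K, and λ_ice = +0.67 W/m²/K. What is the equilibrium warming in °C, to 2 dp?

2.22 °C

Net feedback parameter λ = (−2.92) + (+0.19) + (+0.304) + (+0.67) = -1.756 W/m²/K.
ΔT = −F/λ = −3.89/(-1.756) = 2.22 °C.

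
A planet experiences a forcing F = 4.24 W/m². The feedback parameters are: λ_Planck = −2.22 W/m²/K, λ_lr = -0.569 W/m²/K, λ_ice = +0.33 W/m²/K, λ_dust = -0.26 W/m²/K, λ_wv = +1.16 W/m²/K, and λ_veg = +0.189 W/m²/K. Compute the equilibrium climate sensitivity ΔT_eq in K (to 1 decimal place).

3.1 K

Net feedback parameter λ = (−2.22) + (-0.569) + (+0.33) + (-0.26) + (+1.16) + (+0.189) = -1.37 W/m²/K.
ΔT = −F/λ = −4.24/(-1.37) = 3.1 K.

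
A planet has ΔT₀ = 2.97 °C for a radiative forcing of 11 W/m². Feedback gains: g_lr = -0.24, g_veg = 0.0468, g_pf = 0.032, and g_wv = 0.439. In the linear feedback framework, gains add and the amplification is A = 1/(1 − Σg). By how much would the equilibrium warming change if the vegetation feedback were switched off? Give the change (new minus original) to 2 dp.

Original: g = 0.2778, ΔT = 2.97/(1−0.2778) = 4.1124 °C.
Without vegetation: g' = 0.231, ΔT' = 2.97/(1−0.231) = 3.8622 °C.
Change = 3.8622 − 4.1124 = -0.25 °C.

-0.25 °C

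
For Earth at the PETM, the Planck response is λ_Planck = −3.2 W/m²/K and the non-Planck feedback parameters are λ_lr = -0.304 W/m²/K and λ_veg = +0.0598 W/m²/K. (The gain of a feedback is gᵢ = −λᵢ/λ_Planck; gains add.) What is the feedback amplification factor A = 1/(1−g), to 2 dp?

Convert to gains: g_lr = -0.304/3.2 = -0.095; g_veg = 0.0598/3.2 = 0.01869.
Total gain g = -0.07631.
A = 1/(1 + 0.07631) = 0.93.

0.93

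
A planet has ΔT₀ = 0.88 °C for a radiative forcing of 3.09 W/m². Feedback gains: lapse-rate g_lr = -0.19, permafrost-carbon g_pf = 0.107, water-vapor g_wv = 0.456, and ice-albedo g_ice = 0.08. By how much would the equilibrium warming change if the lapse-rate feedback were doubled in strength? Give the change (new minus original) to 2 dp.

-0.41 °C

Original: g = 0.453, ΔT = 0.88/(1−0.453) = 1.6088 °C.
With doubled lapse-rate: g' = 0.263, ΔT' = 0.88/(1−0.263) = 1.1940 °C.
Change = 1.1940 − 1.6088 = -0.41 °C.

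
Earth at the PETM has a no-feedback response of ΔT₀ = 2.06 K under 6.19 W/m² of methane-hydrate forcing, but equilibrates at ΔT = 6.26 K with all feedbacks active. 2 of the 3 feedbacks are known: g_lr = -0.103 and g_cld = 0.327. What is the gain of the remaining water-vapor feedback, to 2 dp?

Amplification A = ΔT/ΔT₀ = 6.26/2.06 = 3.039.
Total gain g = 1 − 1/A = 1 − 1/3.039 = 0.6709.
Known gains sum to -0.103 + 0.327 = 0.224.
g_wv = 0.6709 − 0.224 = 0.45.

0.45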